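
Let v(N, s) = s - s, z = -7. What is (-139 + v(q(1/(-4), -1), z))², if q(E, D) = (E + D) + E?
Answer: 19321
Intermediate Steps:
q(E, D) = D + 2*E (q(E, D) = (D + E) + E = D + 2*E)
v(N, s) = 0
(-139 + v(q(1/(-4), -1), z))² = (-139 + 0)² = (-139)² = 19321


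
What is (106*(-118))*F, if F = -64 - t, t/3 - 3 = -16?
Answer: 312700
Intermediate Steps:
t = -39 (t = 9 + 3*(-16) = 9 - 48 = -39)
F = -25 (F = -64 - 1*(-39) = -64 + 39 = -25)
(106*(-118))*F = (106*(-118))*(-25) = -12508*(-25) = 312700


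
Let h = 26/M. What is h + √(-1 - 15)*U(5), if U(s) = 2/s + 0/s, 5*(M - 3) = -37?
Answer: -65/11 + 8*I/5 ≈ -5.9091 + 1.6*I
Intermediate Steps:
M = -22/5 (M = 3 + (⅕)*(-37) = 3 - 37/5 = -22/5 ≈ -4.4000)
U(s) = 2/s (U(s) = 2/s + 0 = 2/s)
h = -65/11 (h = 26/(-22/5) = 26*(-5/22) = -65/11 ≈ -5.9091)
h + √(-1 - 15)*U(5) = -65/11 + √(-1 - 15)*(2/5) = -65/11 + √(-16)*(2*(⅕)) = -65/11 + (4*I)*(⅖) = -65/11 + 8*I/5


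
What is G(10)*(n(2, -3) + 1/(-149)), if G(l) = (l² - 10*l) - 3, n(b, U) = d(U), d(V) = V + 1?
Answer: 897/149 ≈ 6.0201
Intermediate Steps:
d(V) = 1 + V
n(b, U) = 1 + U
G(l) = -3 + l² - 10*l
G(10)*(n(2, -3) + 1/(-149)) = (-3 + 10² - 10*10)*((1 - 3) + 1/(-149)) = (-3 + 100 - 100)*(-2 - 1/149) = -3*(-299/149) = 897/149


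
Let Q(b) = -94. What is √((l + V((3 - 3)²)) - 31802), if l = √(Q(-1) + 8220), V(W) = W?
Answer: √(-31802 + √8126) ≈ 178.08*I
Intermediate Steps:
l = √8126 (l = √(-94 + 8220) = √8126 ≈ 90.144)
√((l + V((3 - 3)²)) - 31802) = √((√8126 + (3 - 3)²) - 31802) = √((√8126 + 0²) - 31802) = √((√8126 + 0) - 31802) = √(√8126 - 31802) = √(-31802 + √8126)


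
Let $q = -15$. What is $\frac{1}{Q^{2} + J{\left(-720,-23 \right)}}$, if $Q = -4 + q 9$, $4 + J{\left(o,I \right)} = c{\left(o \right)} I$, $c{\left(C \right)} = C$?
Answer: $\frac{1}{35877} \approx 2.7873 \cdot 10^{-5}$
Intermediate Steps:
$J{\left(o,I \right)} = -4 + I o$ ($J{\left(o,I \right)} = -4 + o I = -4 + I o$)
$Q = -139$ ($Q = -4 - 135 = -139$)
$\frac{1}{Q^{2} + J{\left(-720,-23 \right)}} = \frac{1}{\left(-139\right)^{2} - -16556} = \frac{1}{19321 + \left(-4 + 16560\right)} = \frac{1}{19321 + 16556} = \frac{1}{35877}$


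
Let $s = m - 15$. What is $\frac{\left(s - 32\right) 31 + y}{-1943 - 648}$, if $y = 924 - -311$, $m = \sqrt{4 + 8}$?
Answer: $\frac{222}{2591} - \frac{62 \sqrt{3}}{2591} \approx 0.044235$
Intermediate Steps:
$m = 2 \sqrt{3}$ ($m = \sqrt{12} = 2 \sqrt{3} \approx 3.4641$)
$y = 1235$ ($y = 924 + 311 = 1235$)
$s = -15 + 2 \sqrt{3}$ ($s = 2 \sqrt{3} - 15 = -15 + 2 \sqrt{3} \approx -11.536$)
$\frac{\left(s - 32\right) 31 + y}{-1943 - 648} = \frac{\left(\left(-15 + 2 \sqrt{3}\right) - 32\right) 31 + 1235}{-1943 - 648} = \frac{\left(-47 + 2 \sqrt{3}\right) 31 + 1235}{-2591} = \left(\left(-1457 + 62 \sqrt{3}\right) + 1235\right) \left(- \frac{1}{2591}\right) = \left(-222 + 62 \sqrt{3}\right) \left(- \frac{1}{2591}\right) = \frac{222}{2591} - \frac{62 \sqrt{3}}{2591}$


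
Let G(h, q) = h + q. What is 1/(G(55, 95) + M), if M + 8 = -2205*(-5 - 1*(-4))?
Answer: 1/2347 ≈ 0.00042608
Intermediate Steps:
M = 2197 (M = -8 - 2205*(-5 - 1*(-4)) = -8 - 2205*(-5 + 4) = -8 - 2205*(-1) = -8 + 2205 = 2197)
1/(G(55, 95) + M) = 1/((55 + 95) + 2197) = 1/(150 + 2197) = 1/2347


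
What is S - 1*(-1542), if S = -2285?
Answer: -743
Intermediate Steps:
S - 1*(-1542) = -2285 - 1*(-1542) = -2285 + 1542 = -743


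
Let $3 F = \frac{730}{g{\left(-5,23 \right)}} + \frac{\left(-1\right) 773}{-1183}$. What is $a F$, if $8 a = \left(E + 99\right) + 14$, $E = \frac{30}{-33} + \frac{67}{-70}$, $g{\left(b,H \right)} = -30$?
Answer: $- \frac{16344443}{149058} \approx -109.65$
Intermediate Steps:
$E = - \frac{1437}{770}$ ($E = 30 \left(- \frac{1}{33}\right) + 67 \left(- \frac{1}{70}\right) = - \frac{10}{11} - \frac{67}{70} = - \frac{1437}{770} \approx -1.8662$)
$a = \frac{85573}{6160}$ ($a = \frac{\left(- \frac{1437}{770} + 99\right) + 14}{8} = \frac{\frac{74793}{770} + 14}{8} = \frac{1}{8} \cdot \frac{85573}{770} = \frac{85573}{6160} \approx 13.892$)
$F = - \frac{84040}{10647}$ ($F = \frac{\frac{730}{-30} + \frac{\left(-1\right) 773}{-1183}}{3} = \frac{730 \left(- \frac{1}{30}\right) - - \frac{773}{1183}}{3} = \frac{- \frac{73}{3} + \frac{773}{1183}}{3} = \frac{1}{3} \left(- \frac{84040}{3549}\right) = - \frac{84040}{10647} \approx -7.8933$)
$a F = \frac{85573}{6160} \left(- \frac{84040}{10647}\right) = - \frac{16344443}{149058}$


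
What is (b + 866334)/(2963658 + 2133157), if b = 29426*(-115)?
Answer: -2517656/5096815 ≈ -0.49397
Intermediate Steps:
b = -3383990
(b + 866334)/(2963658 + 2133157) = (-3383990 + 866334)/(2963658 + 2133157) = -2517656/5096815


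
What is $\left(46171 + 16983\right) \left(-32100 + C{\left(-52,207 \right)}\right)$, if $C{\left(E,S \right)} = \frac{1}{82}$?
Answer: $- \frac{83116947823}{41} \approx -2.0272 \cdot 10^{9}$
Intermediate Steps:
$C{\left(E,S \right)} = \frac{1}{82}$
$\left(46171 + 16983\right) \left(-32100 + C{\left(-52,207 \right)}\right) = \left(46171 + 16983\right) \left(-32100 + \frac{1}{82}\right) = 63154 \left(- \frac{2632199}{82}\right) = - \frac{83116947823}{41}$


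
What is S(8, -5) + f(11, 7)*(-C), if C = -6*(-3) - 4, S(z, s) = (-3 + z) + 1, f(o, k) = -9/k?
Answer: 24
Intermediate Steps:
S(z, s) = -2 + z
C = 14 (C = 18 - 4 = 14)
S(8, -5) + f(11, 7)*(-C) = (-2 + 8) + (-9/7)*(-1*14) = 6 - 9*⅐*(-14) = 6 - 9/7*(-14) = 6 + 18 = 24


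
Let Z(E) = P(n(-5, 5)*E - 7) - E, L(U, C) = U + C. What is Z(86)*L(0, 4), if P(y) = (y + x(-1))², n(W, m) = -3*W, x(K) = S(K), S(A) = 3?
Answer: 6614840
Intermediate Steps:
x(K) = 3
L(U, C) = C + U
P(y) = (3 + y)² (P(y) = (y + 3)² = (3 + y)²)
Z(E) = (-4 + 15*E)² - E (Z(E) = (3 + ((-3*(-5))*E - 7))² - E = (3 + (15*E - 7))² - E = (3 + (-7 + 15*E))² - E = (-4 + 15*E)² - E)
Z(86)*L(0, 4) = ((-4 + 15*86)² - 1*86)*(4 + 0) = ((-4 + 1290)² - 86)*4 = (1286² - 86)*4 = (1653796 - 86)*4 = 1653710*4 = 6614840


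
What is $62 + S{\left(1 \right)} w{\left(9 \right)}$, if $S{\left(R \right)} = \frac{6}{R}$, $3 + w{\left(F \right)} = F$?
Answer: $98$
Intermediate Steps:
$w{\left(F \right)} = -3 + F$
$62 + S{\left(1 \right)} w{\left(9 \right)} = 62 + \frac{6}{1} \left(-3 + 9\right) = 62 + 6 \cdot 1 \cdot 6 = 62 + 6 \cdot 6 = 62 + 36 = 98$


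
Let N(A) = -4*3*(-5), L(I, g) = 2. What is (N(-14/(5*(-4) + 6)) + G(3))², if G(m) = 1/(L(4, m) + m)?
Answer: 90601/25 ≈ 3624.0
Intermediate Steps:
N(A) = 60 (N(A) = -12*(-5) = 60)
G(m) = 1/(2 + m)
(N(-14/(5*(-4) + 6)) + G(3))² = (60 + 1/(2 + 3))² = (60 + 1/5)² = (60 + ⅕)² = (301/5)² = 90601/25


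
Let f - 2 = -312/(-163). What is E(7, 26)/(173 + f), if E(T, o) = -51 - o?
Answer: -12551/28837 ≈ -0.43524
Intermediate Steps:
f = 638/163 (f = 2 - 312/(-163) = 2 - 312*(-1/163) = 2 + 312/163 = 638/163 ≈ 3.9141)
E(7, 26)/(173 + f) = (-51 - 1*26)/(173 + 638/163) = (-51 - 26)/(28837/163) = (163/28837)*(-77) = -12551/28837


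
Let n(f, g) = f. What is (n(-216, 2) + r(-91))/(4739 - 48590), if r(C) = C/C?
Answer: 215/43851 ≈ 0.0049030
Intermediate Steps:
r(C) = 1
(n(-216, 2) + r(-91))/(4739 - 48590) = (-216 + 1)/(4739 - 48590) = -215/(-43851) = -215*(-1/43851) = 215/43851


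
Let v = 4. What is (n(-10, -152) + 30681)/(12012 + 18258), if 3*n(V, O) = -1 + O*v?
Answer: 15239/15135 ≈ 1.0069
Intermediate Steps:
n(V, O) = -1/3 + 4*O/3 (n(V, O) = (-1 + O*4)/3 = (-1 + 4*O)/3 = -1/3 + 4*O/3)
(n(-10, -152) + 30681)/(12012 + 18258) = ((-1/3 + (4/3)*(-152)) + 30681)/(12012 + 18258) = ((-1/3 - 608/3) + 30681)/30270 = (-203 + 30681)*(1/30270) = 30478*(1/30270) = 15239/15135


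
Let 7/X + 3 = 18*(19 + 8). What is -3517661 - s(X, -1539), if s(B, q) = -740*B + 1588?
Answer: -242827441/69 ≈ -3.5192e+6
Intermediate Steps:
X = 1/69 (X = 7/(-3 + 18*(19 + 8)) = 7/(-3 + 18*27) = 7/(-3 + 486) = 7/483 = 7*(1/483) = 1/69 ≈ 0.014493)
s(B, q) = 1588 - 740*B
-3517661 - s(X, -1539) = -3517661 - (1588 - 740*1/69) = -3517661 - (1588 - 740/69) = -3517661 - 1*108832/69 = -3517661 - 108832/69 = -242827441/69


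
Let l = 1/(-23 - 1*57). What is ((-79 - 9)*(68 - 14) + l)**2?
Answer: 144522385921/6400 ≈ 2.2582e+7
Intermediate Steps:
l = -1/80 (l = 1/(-23 - 57) = 1/(-80) = -1/80 ≈ -0.012500)
((-79 - 9)*(68 - 14) + l)**2 = ((-79 - 9)*(68 - 14) - 1/80)**2 = (-88*54 - 1/80)**2 = (-4752 - 1/80)**2 = (-380161/80)**2 = 144522385921/6400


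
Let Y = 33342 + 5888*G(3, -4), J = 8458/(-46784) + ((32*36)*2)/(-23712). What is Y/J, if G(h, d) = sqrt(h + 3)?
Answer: -192644207808/1605971 - 34019827712*sqrt(6)/1605971 ≈ -1.7184e+5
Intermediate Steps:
G(h, d) = sqrt(3 + h)
J = -1605971/5777824 (J = 8458*(-1/46784) + (1152*2)*(-1/23712) = -4229/23392 + 2304*(-1/23712) = -4229/23392 - 24/247 = -1605971/5777824 ≈ -0.27795)
Y = 33342 + 5888*sqrt(6) (Y = 33342 + 5888*sqrt(3 + 3) = 33342 + 5888*sqrt(6) ≈ 47765.)
Y/J = (33342 + 5888*sqrt(6))/(-1605971/5777824) = (33342 + 5888*sqrt(6))*(-5777824/1605971) = -192644207808/1605971 - 34019827712*sqrt(6)/1605971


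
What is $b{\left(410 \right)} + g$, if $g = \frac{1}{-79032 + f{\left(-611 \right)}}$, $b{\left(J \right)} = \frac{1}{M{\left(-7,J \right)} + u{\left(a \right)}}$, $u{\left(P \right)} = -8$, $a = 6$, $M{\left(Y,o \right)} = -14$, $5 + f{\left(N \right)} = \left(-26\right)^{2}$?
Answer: $- \frac{78383}{1723942} \approx -0.045467$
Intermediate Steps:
$f{\left(N \right)} = 671$ ($f{\left(N \right)} = -5 + \left(-26\right)^{2} = -5 + 676 = 671$)
$b{\left(J \right)} = - \frac{1}{22}$ ($b{\left(J \right)} = \frac{1}{-14 - 8} = \frac{1}{-22} = - \frac{1}{22}$)
$g = - \frac{1}{78361}$ ($g = \frac{1}{-79032 + 671} = \frac{1}{-78361} = - \frac{1}{78361} \approx -1.2761 \cdot 10^{-5}$)
$b{\left(410 \right)} + g = - \frac{1}{22} - \frac{1}{78361} = - \frac{78383}{1723942}$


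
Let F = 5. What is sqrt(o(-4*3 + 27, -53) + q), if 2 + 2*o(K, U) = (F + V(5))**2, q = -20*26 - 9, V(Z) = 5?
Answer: 4*I*sqrt(30) ≈ 21.909*I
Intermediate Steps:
q = -529 (q = -520 - 9 = -529)
o(K, U) = 49 (o(K, U) = -1 + (5 + 5)**2/2 = -1 + (1/2)*10**2 = -1 + (1/2)*100 = -1 + 50 = 49)
sqrt(o(-4*3 + 27, -53) + q) = sqrt(49 - 529) = sqrt(-480) = 4*I*sqrt(30)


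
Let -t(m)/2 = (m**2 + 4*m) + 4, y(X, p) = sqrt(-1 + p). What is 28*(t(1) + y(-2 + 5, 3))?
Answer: -504 + 28*sqrt(2) ≈ -464.40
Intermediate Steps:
t(m) = -8 - 8*m - 2*m**2 (t(m) = -2*((m**2 + 4*m) + 4) = -2*(4 + m**2 + 4*m) = -8 - 8*m - 2*m**2)
28*(t(1) + y(-2 + 5, 3)) = 28*((-8 - 8*1 - 2*1**2) + sqrt(-1 + 3)) = 28*((-8 - 8 - 2*1) + sqrt(2)) = 28*((-8 - 8 - 2) + sqrt(2)) = 28*(-18 + sqrt(2)) = -504 + 28*sqrt(2)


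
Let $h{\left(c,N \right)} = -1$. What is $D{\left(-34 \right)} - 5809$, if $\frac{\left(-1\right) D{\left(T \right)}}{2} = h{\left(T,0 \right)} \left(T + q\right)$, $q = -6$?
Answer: $-5889$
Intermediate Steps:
$D{\left(T \right)} = -12 + 2 T$ ($D{\left(T \right)} = - 2 \left(- (T - 6)\right) = - 2 \left(- (-6 + T)\right) = - 2 \left(6 - T\right) = -12 + 2 T$)
$D{\left(-34 \right)} - 5809 = \left(-12 + 2 \left(-34\right)\right) - 5809 = \left(-12 - 68\right) - 5809 = -80 - 5809 = -5889$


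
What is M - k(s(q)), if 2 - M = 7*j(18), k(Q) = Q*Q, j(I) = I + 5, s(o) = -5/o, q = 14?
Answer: -31189/196 ≈ -159.13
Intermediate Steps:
j(I) = 5 + I
k(Q) = Q**2
M = -159 (M = 2 - 7*(5 + 18) = 2 - 7*23 = 2 - 1*161 = 2 - 161 = -159)
M - k(s(q)) = -159 - (-5/14)**2 = -159 - 1*25/196 = -159 - 25/196 = -31189/196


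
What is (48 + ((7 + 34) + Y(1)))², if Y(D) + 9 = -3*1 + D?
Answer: 6084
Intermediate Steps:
Y(D) = -12 + D (Y(D) = -9 + (-3*1 + D) = -9 + (-3 + D) = -12 + D)
(48 + ((7 + 34) + Y(1)))² = (48 + ((7 + 34) + (-12 + 1)))² = (48 + (41 - 11))² = (48 + 30)² = 78² = 6084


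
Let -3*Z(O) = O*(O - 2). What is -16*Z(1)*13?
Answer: -208/3 ≈ -69.333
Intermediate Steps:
Z(O) = -O*(-2 + O)/3 (Z(O) = -O*(O - 2)/3 = -O*(-2 + O)/3)
-16*Z(1)*13 = -16*(2 - 1*1)/3*13 = -16*(2 - 1)/3*13 = -16/3*13 = -208/3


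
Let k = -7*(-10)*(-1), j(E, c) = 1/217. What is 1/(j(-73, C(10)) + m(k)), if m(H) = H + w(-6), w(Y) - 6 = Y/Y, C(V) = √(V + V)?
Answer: -217/13670 ≈ -0.015874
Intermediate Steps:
C(V) = √2*√V (C(V) = √(2*V) = √2*√V)
w(Y) = 7 (w(Y) = 6 + Y/Y = 6 + 1 = 7)
j(E, c) = 1/217
k = -70 (k = 70*(-1) = -70)
m(H) = 7 + H (m(H) = H + 7 = 7 + H)
1/(j(-73, C(10)) + m(k)) = 1/(1/217 + (7 - 70)) = 1/(1/217 - 63) = 1/(-13670/217) = -217/13670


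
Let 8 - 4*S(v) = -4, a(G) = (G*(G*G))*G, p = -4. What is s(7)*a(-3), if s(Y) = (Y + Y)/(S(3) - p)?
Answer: 162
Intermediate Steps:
a(G) = G⁴ (a(G) = (G*G²)*G = G³*G = G⁴)
S(v) = 3 (S(v) = 2 - ¼*(-4) = 2 + 1 = 3)
s(Y) = 2*Y/7 (s(Y) = (Y + Y)/(3 - 1*(-4)) = (2*Y)/(3 + 4) = (2*Y)/7 = (2*Y)*(⅐) = 2*Y/7)
s(7)*a(-3) = ((2/7)*7)*(-3)⁴ = 2*81 = 162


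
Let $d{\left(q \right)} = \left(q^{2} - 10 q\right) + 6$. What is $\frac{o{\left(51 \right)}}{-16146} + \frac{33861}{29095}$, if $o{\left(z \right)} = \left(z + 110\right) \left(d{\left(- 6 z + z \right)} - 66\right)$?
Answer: $- \frac{4575557351}{6808230} \approx -672.06$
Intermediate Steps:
$d{\left(q \right)} = 6 + q^{2} - 10 q$
$o{\left(z \right)} = \left(110 + z\right) \left(-60 + 25 z^{2} + 50 z\right)$ ($o{\left(z \right)} = \left(z + 110\right) \left(\left(6 + \left(- 6 z + z\right)^{2} - 10 \left(- 6 z + z\right)\right) - 66\right) = \left(110 + z\right) \left(\left(6 + \left(- 5 z\right)^{2} - 10 \left(- 5 z\right)\right) - 66\right) = \left(110 + z\right) \left(\left(6 + 25 z^{2} + 50 z\right) - 66\right) = \left(110 + z\right) \left(-60 + 25 z^{2} + 50 z\right)$)
$\frac{o{\left(51 \right)}}{-16146} + \frac{33861}{29095} = \frac{-6600 + 25 \cdot 51^{3} + 2800 \cdot 51^{2} + 5440 \cdot 51}{-16146} + \frac{33861}{29095} = \left(-6600 + 25 \cdot 132651 + 2800 \cdot 2601 + 277440\right) \left(- \frac{1}{16146}\right) + 33861 \cdot \frac{1}{29095} = \left(-6600 + 3316275 + 7282800 + 277440\right) \left(- \frac{1}{16146}\right) + \frac{33861}{29095} = 10869915 \left(- \frac{1}{16146}\right) + \frac{33861}{29095} = - \frac{157535}{234} + \frac{33861}{29095} = - \frac{4575557351}{6808230}$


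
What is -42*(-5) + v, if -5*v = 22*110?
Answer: -274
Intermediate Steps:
v = -484 (v = -22*110/5 = -⅕*2420 = -484)
-42*(-5) + v = -42*(-5) - 484 = 210 - 484 = -274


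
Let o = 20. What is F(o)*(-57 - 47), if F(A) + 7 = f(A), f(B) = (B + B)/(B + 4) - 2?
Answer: 2288/3 ≈ 762.67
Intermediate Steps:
f(B) = -2 + 2*B/(4 + B) (f(B) = (2*B)/(4 + B) - 2 = 2*B/(4 + B) - 2 = -2 + 2*B/(4 + B))
F(A) = -7 - 8/(4 + A)
F(o)*(-57 - 47) = ((-36 - 7*20)/(4 + 20))*(-57 - 47) = ((-36 - 140)/24)*(-104) = ((1/24)*(-176))*(-104) = -22/3*(-104) = 2288/3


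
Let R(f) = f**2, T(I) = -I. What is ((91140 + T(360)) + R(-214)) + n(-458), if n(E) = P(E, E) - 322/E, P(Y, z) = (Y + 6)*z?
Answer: 78682729/229 ≈ 3.4359e+5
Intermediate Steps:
P(Y, z) = z*(6 + Y) (P(Y, z) = (6 + Y)*z = z*(6 + Y))
n(E) = -322/E + E*(6 + E) (n(E) = E*(6 + E) - 322/E = -322/E + E*(6 + E))
((91140 + T(360)) + R(-214)) + n(-458) = ((91140 - 1*360) + (-214)**2) + (-322 + (-458)**2*(6 - 458))/(-458) = ((91140 - 360) + 45796) - (-322 + 209764*(-452))/458 = (90780 + 45796) - (-322 - 94813328)/458 = 136576 - 1/458*(-94813650) = 136576 + 47406825/229 = 78682729/229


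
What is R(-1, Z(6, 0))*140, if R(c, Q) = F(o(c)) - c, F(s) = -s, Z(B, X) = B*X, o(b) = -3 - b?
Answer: 420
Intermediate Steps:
R(c, Q) = 3 (R(c, Q) = -(-3 - c) - c = (3 + c) - c = 3)
R(-1, Z(6, 0))*140 = 3*140 = 420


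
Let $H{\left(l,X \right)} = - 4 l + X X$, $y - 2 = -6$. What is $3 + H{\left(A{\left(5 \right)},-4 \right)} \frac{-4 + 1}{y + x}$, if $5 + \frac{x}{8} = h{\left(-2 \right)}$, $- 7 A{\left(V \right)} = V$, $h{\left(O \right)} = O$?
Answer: $\frac{138}{35} \approx 3.9429$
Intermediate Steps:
$A{\left(V \right)} = - \frac{V}{7}$
$y = -4$ ($y = 2 - 6 = -4$)
$H{\left(l,X \right)} = X^{2} - 4 l$ ($H{\left(l,X \right)} = - 4 l + X^{2} = X^{2} - 4 l$)
$x = -56$ ($x = -40 + 8 \left(-2\right) = -40 - 16 = -56$)
$3 + H{\left(A{\left(5 \right)},-4 \right)} \frac{-4 + 1}{y + x} = 3 + \left(\left(-4\right)^{2} - 4 \left(\left(- \frac{1}{7}\right) 5\right)\right) \frac{-4 + 1}{-4 - 56} = 3 + \left(16 - - \frac{20}{7}\right) \left(- \frac{3}{-60}\right) = 3 + \left(16 + \frac{20}{7}\right) \left(\left(-3\right) \left(- \frac{1}{60}\right)\right) = 3 + \frac{132}{7} \cdot \frac{1}{20} = 3 + \frac{33}{35} = \frac{138}{35}$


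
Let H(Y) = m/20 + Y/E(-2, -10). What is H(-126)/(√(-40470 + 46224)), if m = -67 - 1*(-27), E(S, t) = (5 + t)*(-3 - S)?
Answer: -68*√5754/14385 ≈ -0.35858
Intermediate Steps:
E(S, t) = (-3 - S)*(5 + t)
m = -40 (m = -67 + 27 = -40)
H(Y) = -2 + Y/5 (H(Y) = -40/20 + Y/(-15 - 5*(-2) - 3*(-10) - 1*(-2)*(-10)) = -40*1/20 + Y/(-15 + 10 + 30 - 20) = -2 + Y/5)
H(-126)/(√(-40470 + 46224)) = (-2 + (⅕)*(-126))/(√(-40470 + 46224)) = (-2 - 126/5)/(√5754) = -68*√5754/14385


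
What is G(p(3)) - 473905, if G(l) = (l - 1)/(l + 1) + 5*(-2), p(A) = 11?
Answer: -2843485/6 ≈ -4.7391e+5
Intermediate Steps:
G(l) = -10 + (-1 + l)/(1 + l) (G(l) = (-1 + l)/(1 + l) - 10 = -10 + (-1 + l)/(1 + l))
G(p(3)) - 473905 = (-11 - 9*11)/(1 + 11) - 473905 = (-11 - 99)/12 - 473905 = (1/12)*(-110) - 473905 = -55/6 - 473905 = -2843485/6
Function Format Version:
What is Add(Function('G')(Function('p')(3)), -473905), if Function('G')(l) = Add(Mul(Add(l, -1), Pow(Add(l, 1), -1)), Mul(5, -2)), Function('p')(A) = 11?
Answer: Rational(-2843485, 6) ≈ -4.7391e+5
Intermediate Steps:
Function('G')(l) = Add(-10, Mul(Pow(Add(1, l), -1), Add(-1, l))) (Function('G')(l) = Add(Mul(Add(-1, l), Pow(Add(1, l), -1)), -10) = Add(Mul(Pow(Add(1, l), -1), Add(-1, l)), -10) = Add(-10, Mul(Pow(Add(1, l), -1), Add(-1, l))))
Add(Function('G')(Function('p')(3)), -473905) = Add(Mul(Pow(Add(1, 11), -1), Add(-11, Mul(-9, 11))), -473905) = Add(Mul(Pow(12, -1), Add(-11, -99)), -473905) = Add(Mul(Rational(1, 12), -110), -473905) = Add(Rational(-55, 6), -473905) = Rational(-2843485, 6)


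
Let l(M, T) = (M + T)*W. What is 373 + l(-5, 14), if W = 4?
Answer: 409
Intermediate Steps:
l(M, T) = 4*M + 4*T (l(M, T) = (M + T)*4 = 4*M + 4*T)
373 + l(-5, 14) = 373 + (4*(-5) + 4*14) = 373 + (-20 + 56) = 373 + 36 = 409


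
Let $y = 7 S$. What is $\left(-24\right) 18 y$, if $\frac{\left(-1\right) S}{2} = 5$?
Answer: $30240$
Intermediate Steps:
$S = -10$ ($S = \left(-2\right) 5 = -10$)
$y = -70$ ($y = 7 \left(-10\right) = -70$)
$\left(-24\right) 18 y = \left(-24\right) 18 \left(-70\right) = \left(-432\right) \left(-70\right) = 30240$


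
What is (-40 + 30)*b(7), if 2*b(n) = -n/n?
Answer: 5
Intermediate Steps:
b(n) = -½ (b(n) = (-n/n)/2 = (-1*1)/2 = (½)*(-1) = -½)
(-40 + 30)*b(7) = (-40 + 30)*(-½) = -10*(-½) = 5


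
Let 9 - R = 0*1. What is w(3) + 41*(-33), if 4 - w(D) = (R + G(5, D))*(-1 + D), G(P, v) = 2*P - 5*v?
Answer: -1357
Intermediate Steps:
G(P, v) = -5*v + 2*P
R = 9 (R = 9 - 0 = 9 - 1*0 = 9 + 0 = 9)
w(D) = 4 - (-1 + D)*(19 - 5*D) (w(D) = 4 - (9 + (-5*D + 2*5))*(-1 + D) = 4 - (9 + (-5*D + 10))*(-1 + D) = 4 - (9 + (10 - 5*D))*(-1 + D) = 4 - (19 - 5*D)*(-1 + D) = 4 - (-1 + D)*(19 - 5*D))
w(3) + 41*(-33) = (23 - 24*3 + 5*3²) + 41*(-33) = (23 - 72 + 5*9) - 1353 = (23 - 72 + 45) - 1353 = -4 - 1353 = -1357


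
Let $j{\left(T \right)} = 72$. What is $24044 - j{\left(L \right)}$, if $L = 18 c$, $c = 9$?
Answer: $23972$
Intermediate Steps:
$L = 162$ ($L = 18 \cdot 9 = 162$)
$24044 - j{\left(L \right)} = 24044 - 72 = 23972$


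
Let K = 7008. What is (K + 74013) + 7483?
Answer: 88504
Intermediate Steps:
(K + 74013) + 7483 = (7008 + 74013) + 7483 = 81021 + 7483 = 88504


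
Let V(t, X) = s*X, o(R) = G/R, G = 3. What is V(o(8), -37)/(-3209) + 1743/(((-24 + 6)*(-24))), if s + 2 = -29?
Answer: 1699261/462096 ≈ 3.6773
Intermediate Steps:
s = -31 (s = -2 - 29 = -31)
o(R) = 3/R
V(t, X) = -31*X
V(o(8), -37)/(-3209) + 1743/(((-24 + 6)*(-24))) = -31*(-37)/(-3209) + 1743/(((-24 + 6)*(-24))) = 1147*(-1/3209) + 1743/((-18*(-24))) = -1147/3209 + 1743/432 = -1147/3209 + 1743*(1/432) = -1147/3209 + 581/144 = 1699261/462096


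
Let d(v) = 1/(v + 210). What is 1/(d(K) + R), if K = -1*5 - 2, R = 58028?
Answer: 203/11779685 ≈ 1.7233e-5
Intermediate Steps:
K = -7 (K = -5 - 2 = -7)
d(v) = 1/(210 + v)
1/(d(K) + R) = 1/(1/(210 - 7) + 58028) = 1/(1/203 + 58028) = 1/(11779685/203) = 203/11779685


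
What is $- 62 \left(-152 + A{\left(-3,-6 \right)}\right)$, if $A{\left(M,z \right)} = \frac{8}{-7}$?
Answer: $\frac{66464}{7} \approx 9494.9$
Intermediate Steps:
$A{\left(M,z \right)} = - \frac{8}{7}$ ($A{\left(M,z \right)} = 8 \left(- \frac{1}{7}\right) = - \frac{8}{7}$)
$- 62 \left(-152 + A{\left(-3,-6 \right)}\right) = - 62 \left(-152 - \frac{8}{7}\right) = \left(-62\right) \left(- \frac{1072}{7}\right) = \frac{66464}{7}$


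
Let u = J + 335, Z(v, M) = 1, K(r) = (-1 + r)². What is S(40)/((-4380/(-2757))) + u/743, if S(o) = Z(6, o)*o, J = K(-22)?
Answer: 1428706/54239 ≈ 26.341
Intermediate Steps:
J = 529 (J = (-1 - 22)² = (-23)² = 529)
S(o) = o (S(o) = 1*o = o)
u = 864 (u = 529 + 335 = 864)
S(40)/((-4380/(-2757))) + u/743 = 40/((-4380/(-2757))) + 864/743 = 40/((-4380*(-1/2757))) + 864*(1/743) = 40/(1460/919) + 864/743 = 40*(919/1460) + 864/743 = 1838/73 + 864/743 = 1428706/54239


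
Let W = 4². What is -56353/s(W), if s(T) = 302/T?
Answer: -450824/151 ≈ -2985.6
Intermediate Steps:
W = 16
-56353/s(W) = -56353/(302/16) = -56353/(302*(1/16)) = -56353/151/8 = -56353*8/151 = -450824/151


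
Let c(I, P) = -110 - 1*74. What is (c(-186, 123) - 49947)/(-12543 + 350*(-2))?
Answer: 50131/13243 ≈ 3.7855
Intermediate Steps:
c(I, P) = -184 (c(I, P) = -110 - 74 = -184)
(c(-186, 123) - 49947)/(-12543 + 350*(-2)) = (-184 - 49947)/(-12543 + 350*(-2)) = -50131/(-12543 - 700) = -50131/(-13243) = -50131*(-1/13243) = 50131/13243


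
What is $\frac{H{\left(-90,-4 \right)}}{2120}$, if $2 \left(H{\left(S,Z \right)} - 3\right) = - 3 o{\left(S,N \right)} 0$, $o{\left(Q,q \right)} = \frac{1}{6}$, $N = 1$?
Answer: $\frac{3}{2120} \approx 0.0014151$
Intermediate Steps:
$o{\left(Q,q \right)} = \frac{1}{6}$
$H{\left(S,Z \right)} = 3$ ($H{\left(S,Z \right)} = 3 + \frac{\left(-3\right) \frac{1}{6} \cdot 0}{2} = 3 + \frac{\left(- \frac{1}{2}\right) 0}{2} = 3 + \frac{1}{2} \cdot 0 = 3 + 0 = 3$)
$\frac{H{\left(-90,-4 \right)}}{2120} = \frac{3}{2120}$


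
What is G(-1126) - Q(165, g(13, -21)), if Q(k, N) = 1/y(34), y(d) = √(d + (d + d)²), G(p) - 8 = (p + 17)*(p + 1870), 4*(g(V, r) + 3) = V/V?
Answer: -825088 - √4658/4658 ≈ -8.2509e+5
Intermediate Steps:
g(V, r) = -11/4 (g(V, r) = -3 + (V/V)/4 = -3 + (¼)*1 = -3 + ¼ = -11/4)
G(p) = 8 + (17 + p)*(1870 + p) (G(p) = 8 + (p + 17)*(p + 1870) = 8 + (17 + p)*(1870 + p))
y(d) = √(d + 4*d²) (y(d) = √(d + (2*d)²) = √(d + 4*d²))
Q(k, N) = √4658/4658 (Q(k, N) = 1/(√(34*(1 + 4*34))) = 1/(√(34*(1 + 136))) = 1/(√(34*137)) = 1/(√4658) = √4658/4658)
G(-1126) - Q(165, g(13, -21)) = (31798 + (-1126)² + 1887*(-1126)) - √4658/4658 = (31798 + 1267876 - 2124762) - √4658/4658 = -825088 - √4658/4658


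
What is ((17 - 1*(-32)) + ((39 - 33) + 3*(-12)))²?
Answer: 361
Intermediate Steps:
((17 - 1*(-32)) + ((39 - 33) + 3*(-12)))² = ((17 + 32) + (6 - 36))² = (49 - 30)² = 19² = 361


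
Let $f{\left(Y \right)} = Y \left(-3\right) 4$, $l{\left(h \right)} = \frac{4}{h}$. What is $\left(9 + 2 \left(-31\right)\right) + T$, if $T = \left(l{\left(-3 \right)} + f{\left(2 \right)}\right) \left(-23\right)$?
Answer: $\frac{1589}{3} \approx 529.67$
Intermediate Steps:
$f{\left(Y \right)} = - 12 Y$ ($f{\left(Y \right)} = - 3 Y 4 = - 12 Y$)
$T = \frac{1748}{3}$ ($T = \left(\frac{4}{-3} - 24\right) \left(-23\right) = \left(4 \left(- \frac{1}{3}\right) - 24\right) \left(-23\right) = \left(- \frac{4}{3} - 24\right) \left(-23\right) = \left(- \frac{76}{3}\right) \left(-23\right) = \frac{1748}{3} \approx 582.67$)
$\left(9 + 2 \left(-31\right)\right) + T = \left(9 + 2 \left(-31\right)\right) + \frac{1748}{3} = \left(9 - 62\right) + \frac{1748}{3} = -53 + \frac{1748}{3} = \frac{1589}{3}$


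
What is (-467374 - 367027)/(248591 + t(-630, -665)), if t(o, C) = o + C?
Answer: -834401/247296 ≈ -3.3741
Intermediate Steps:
t(o, C) = C + o
(-467374 - 367027)/(248591 + t(-630, -665)) = (-467374 - 367027)/(248591 + (-665 - 630)) = -834401/(248591 - 1295) = -834401/247296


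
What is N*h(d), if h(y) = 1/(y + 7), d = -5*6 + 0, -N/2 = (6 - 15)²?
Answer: 162/23 ≈ 7.0435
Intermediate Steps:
N = -162 (N = -2*(6 - 15)² = -2*(-9)² = -2*81 = -162)
d = -30 (d = -30 + 0 = -30)
h(y) = 1/(7 + y)
N*h(d) = -162/(7 - 30) = -162/(-23) = -162*(-1/23) = 162/23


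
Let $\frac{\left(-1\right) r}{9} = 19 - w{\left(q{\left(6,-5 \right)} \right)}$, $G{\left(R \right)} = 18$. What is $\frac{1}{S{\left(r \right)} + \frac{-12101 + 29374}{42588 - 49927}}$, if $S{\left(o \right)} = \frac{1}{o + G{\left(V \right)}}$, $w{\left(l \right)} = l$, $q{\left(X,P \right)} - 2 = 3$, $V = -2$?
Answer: $- \frac{792612}{1872823} \approx -0.42322$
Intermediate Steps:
$q{\left(X,P \right)} = 5$ ($q{\left(X,P \right)} = 2 + 3 = 5$)
$r = -126$ ($r = - 9 \left(19 - 5\right) = \left(-9\right) 14 = -126$)
$S{\left(o \right)} = \frac{1}{18 + o}$ ($S{\left(o \right)} = \frac{1}{o + 18} = \frac{1}{18 + o}$)
$\frac{1}{S{\left(r \right)} + \frac{-12101 + 29374}{42588 - 49927}} = \frac{1}{\frac{1}{18 - 126} + \frac{-12101 + 29374}{42588 - 49927}} = \frac{1}{\frac{1}{-108} + \frac{17273}{-7339}} = \frac{1}{- \frac{1}{108} + 17273 \left(- \frac{1}{7339}\right)} = \frac{1}{- \frac{1}{108} - \frac{17273}{7339}} = \frac{1}{- \frac{1872823}{792612}} = - \frac{792612}{1872823}$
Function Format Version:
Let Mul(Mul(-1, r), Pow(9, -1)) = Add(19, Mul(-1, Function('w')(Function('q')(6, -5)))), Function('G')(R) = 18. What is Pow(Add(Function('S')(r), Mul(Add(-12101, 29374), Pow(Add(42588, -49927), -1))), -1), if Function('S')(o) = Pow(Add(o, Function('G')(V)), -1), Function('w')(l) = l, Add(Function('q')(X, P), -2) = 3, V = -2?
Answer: Rational(-792612, 1872823) ≈ -0.42322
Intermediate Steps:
Function('q')(X, P) = 5 (Function('q')(X, P) = Add(2, 3) = 5)
r = -126 (r = Mul(-9, Add(19, Mul(-1, 5))) = Mul(-9, Add(19, -5)) = Mul(-9, 14) = -126)
Function('S')(o) = Pow(Add(18, o), -1) (Function('S')(o) = Pow(Add(o, 18), -1) = Pow(Add(18, o), -1))
Pow(Add(Function('S')(r), Mul(Add(-12101, 29374), Pow(Add(42588, -49927), -1))), -1) = Pow(Add(Pow(Add(18, -126), -1), Mul(Add(-12101, 29374), Pow(Add(42588, -49927), -1))), -1) = Pow(Add(Pow(-108, -1), Mul(17273, Pow(-7339, -1))), -1) = Pow(Add(Rational(-1, 108), Mul(17273, Rational(-1, 7339))), -1) = Pow(Add(Rational(-1, 108), Rational(-17273, 7339)), -1) = Pow(Rational(-1872823, 792612), -1) = Rational(-792612, 1872823)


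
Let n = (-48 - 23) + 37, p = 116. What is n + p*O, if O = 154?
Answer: 17830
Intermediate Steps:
n = -34 (n = -71 + 37 = -34)
n + p*O = -34 + 116*154 = -34 + 17864 = 17830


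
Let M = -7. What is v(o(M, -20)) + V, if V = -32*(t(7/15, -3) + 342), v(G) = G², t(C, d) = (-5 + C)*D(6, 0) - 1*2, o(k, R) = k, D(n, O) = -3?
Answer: -56331/5 ≈ -11266.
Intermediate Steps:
t(C, d) = 13 - 3*C (t(C, d) = (-5 + C)*(-3) - 1*2 = (15 - 3*C) - 2 = 13 - 3*C)
V = -56576/5 (V = -32*((13 - 21/15) + 342) = -32*((13 - 3*7/15) + 342) = -32*((13 - 7/5) + 342) = -32*(58/5 + 342) = -32*1768/5 = -56576/5 ≈ -11315.)
v(o(M, -20)) + V = (-7)² - 56576/5 = 49 - 56576/5 = -56331/5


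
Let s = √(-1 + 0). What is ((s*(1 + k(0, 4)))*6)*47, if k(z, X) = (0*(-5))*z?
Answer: 282*I ≈ 282.0*I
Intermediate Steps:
k(z, X) = 0 (k(z, X) = 0*z = 0)
s = I (s = √(-1) = I ≈ 1.0*I)
((s*(1 + k(0, 4)))*6)*47 = ((I*(1 + 0))*6)*47 = ((I*1)*6)*47 = (I*6)*47 = (6*I)*47 = 282*I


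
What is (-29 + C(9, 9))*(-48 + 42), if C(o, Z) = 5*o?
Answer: -96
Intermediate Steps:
(-29 + C(9, 9))*(-48 + 42) = (-29 + 5*9)*(-48 + 42) = (-29 + 45)*(-6) = 16*(-6) = -96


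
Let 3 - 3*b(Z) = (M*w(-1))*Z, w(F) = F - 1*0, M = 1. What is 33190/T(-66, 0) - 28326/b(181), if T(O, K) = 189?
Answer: -4976941/17388 ≈ -286.23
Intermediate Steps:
w(F) = F (w(F) = F + 0 = F)
b(Z) = 1 + Z/3 (b(Z) = 1 - 1*(-1)*Z/3 = 1 - (-1)*Z/3 = 1 + Z/3)
33190/T(-66, 0) - 28326/b(181) = 33190/189 - 28326/(1 + (⅓)*181) = 33190*(1/189) - 28326/(1 + 181/3) = 33190/189 - 28326/184/3 = 33190/189 - 28326*3/184 = 33190/189 - 42489/92 = -4976941/17388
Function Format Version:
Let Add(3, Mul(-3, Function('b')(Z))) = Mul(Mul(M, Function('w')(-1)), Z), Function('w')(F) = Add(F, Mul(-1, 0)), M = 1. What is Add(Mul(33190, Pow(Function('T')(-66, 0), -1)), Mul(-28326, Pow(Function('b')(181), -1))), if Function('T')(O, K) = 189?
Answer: Rational(-4976941, 17388) ≈ -286.23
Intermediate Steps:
Function('w')(F) = F (Function('w')(F) = Add(F, 0) = F)
Function('b')(Z) = Add(1, Mul(Rational(1, 3), Z)) (Function('b')(Z) = Add(1, Mul(Rational(-1, 3), Mul(Mul(1, -1), Z))) = Add(1, Mul(Rational(-1, 3), Mul(-1, Z))) = Add(1, Mul(Rational(1, 3), Z)))
Add(Mul(33190, Pow(Function('T')(-66, 0), -1)), Mul(-28326, Pow(Function('b')(181), -1))) = Add(Mul(33190, Pow(189, -1)), Mul(-28326, Pow(Add(1, Mul(Rational(1, 3), 181)), -1))) = Add(Mul(33190, Rational(1, 189)), Mul(-28326, Pow(Add(1, Rational(181, 3)), -1))) = Add(Rational(33190, 189), Mul(-28326, Pow(Rational(184, 3), -1))) = Add(Rational(33190, 189), Mul(-28326, Rational(3, 184))) = Add(Rational(33190, 189), Rational(-42489, 92)) = Rational(-4976941, 17388)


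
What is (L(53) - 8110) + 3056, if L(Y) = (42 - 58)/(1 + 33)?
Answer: -85926/17 ≈ -5054.5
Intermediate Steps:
L(Y) = -8/17 (L(Y) = -16/34 = -16*1/34 = -8/17)
(L(53) - 8110) + 3056 = (-8/17 - 8110) + 3056 = -137878/17 + 3056 = -85926/17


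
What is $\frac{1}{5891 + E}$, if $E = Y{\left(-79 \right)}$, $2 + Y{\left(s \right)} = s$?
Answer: $\frac{1}{5810} \approx 0.00017212$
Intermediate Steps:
$Y{\left(s \right)} = -2 + s$
$E = -81$ ($E = -2 - 79 = -81$)
$\frac{1}{5891 + E} = \frac{1}{5891 - 81} = \frac{1}{5810}$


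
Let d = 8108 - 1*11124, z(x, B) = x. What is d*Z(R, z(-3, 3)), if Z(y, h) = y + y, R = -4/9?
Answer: 24128/9 ≈ 2680.9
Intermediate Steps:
R = -4/9 (R = -4*⅑ = -4/9 ≈ -0.44444)
Z(y, h) = 2*y
d = -3016 (d = 8108 - 11124 = -3016)
d*Z(R, z(-3, 3)) = -6032*(-4)/9 = -3016*(-8/9) = 24128/9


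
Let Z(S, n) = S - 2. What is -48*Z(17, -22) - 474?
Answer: -1194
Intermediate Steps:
Z(S, n) = -2 + S
-48*Z(17, -22) - 474 = -48*(-2 + 17) - 474 = -48*15 - 474 = -720 - 474 = -1194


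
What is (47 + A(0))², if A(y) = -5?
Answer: 1764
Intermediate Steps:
(47 + A(0))² = (47 - 5)² = 42² = 1764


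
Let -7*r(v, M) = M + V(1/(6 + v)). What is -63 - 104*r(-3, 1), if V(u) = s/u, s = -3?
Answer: -1273/7 ≈ -181.86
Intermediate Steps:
V(u) = -3/u
r(v, M) = 18/7 - M/7 + 3*v/7 (r(v, M) = -(M - (18 + 3*v))/7 = -(M - 3*(6 + v))/7 = -(M + (-18 - 3*v))/7 = -(-18 + M - 3*v)/7 = 18/7 - M/7 + 3*v/7)
-63 - 104*r(-3, 1) = -63 - 104*(18/7 - ⅐*1 + (3/7)*(-3)) = -63 - 104*(18/7 - ⅐ - 9/7) = -63 - 104*8/7 = -63 - 832/7 = -1273/7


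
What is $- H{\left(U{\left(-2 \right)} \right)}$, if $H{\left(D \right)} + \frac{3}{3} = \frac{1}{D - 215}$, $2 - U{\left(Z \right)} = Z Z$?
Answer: $\frac{218}{217} \approx 1.0046$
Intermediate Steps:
$U{\left(Z \right)} = 2 - Z^{2}$ ($U{\left(Z \right)} = 2 - Z Z = 2 - Z^{2}$)
$H{\left(D \right)} = -1 + \frac{1}{-215 + D}$ ($H{\left(D \right)} = -1 + \frac{1}{D - 215} = -1 + \frac{1}{-215 + D}$)
$- H{\left(U{\left(-2 \right)} \right)} = - \frac{216 - \left(2 - \left(-2\right)^{2}\right)}{-215 + \left(2 - \left(-2\right)^{2}\right)} = - \frac{216 - \left(2 - 4\right)}{-215 + \left(2 - 4\right)} = - \frac{216 - -2}{-215 - 2} = - \frac{216 + 2}{-217} = - \frac{\left(-1\right) 218}{217} = \left(-1\right) \left(- \frac{218}{217}\right) = \frac{218}{217}$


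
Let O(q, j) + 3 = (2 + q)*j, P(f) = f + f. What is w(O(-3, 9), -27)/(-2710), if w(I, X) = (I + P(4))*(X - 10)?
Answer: -74/1355 ≈ -0.054613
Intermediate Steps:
P(f) = 2*f
O(q, j) = -3 + j*(2 + q) (O(q, j) = -3 + (2 + q)*j = -3 + j*(2 + q))
w(I, X) = (-10 + X)*(8 + I) (w(I, X) = (I + 2*4)*(X - 10) = (I + 8)*(-10 + X) = (8 + I)*(-10 + X) = (-10 + X)*(8 + I))
w(O(-3, 9), -27)/(-2710) = (-80 - 10*(-3 + 2*9 + 9*(-3)) + 8*(-27) + (-3 + 2*9 + 9*(-3))*(-27))/(-2710) = (-80 - 10*(-3 + 18 - 27) - 216 + (-3 + 18 - 27)*(-27))*(-1/2710) = (-80 - 10*(-12) - 216 - 12*(-27))*(-1/2710) = (-80 + 120 - 216 + 324)*(-1/2710) = 148*(-1/2710) = -74/1355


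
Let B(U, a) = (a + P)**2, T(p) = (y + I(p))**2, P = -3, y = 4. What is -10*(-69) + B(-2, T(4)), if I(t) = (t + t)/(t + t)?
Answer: 1174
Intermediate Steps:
I(t) = 1 (I(t) = (2*t)/((2*t)) = (2*t)*(1/(2*t)) = 1)
T(p) = 25 (T(p) = (4 + 1)**2 = 5**2 = 25)
B(U, a) = (-3 + a)**2 (B(U, a) = (a - 3)**2 = (-3 + a)**2)
-10*(-69) + B(-2, T(4)) = -10*(-69) + (-3 + 25)**2 = 690 + 22**2 = 690 + 484 = 1174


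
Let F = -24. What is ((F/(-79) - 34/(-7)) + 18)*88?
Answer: 1127104/553 ≈ 2038.2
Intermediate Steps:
((F/(-79) - 34/(-7)) + 18)*88 = ((-24/(-79) - 34/(-7)) + 18)*88 = ((-24*(-1/79) - 34*(-⅐)) + 18)*88 = ((24/79 + 34/7) + 18)*88 = (2854/553 + 18)*88 = (12808/553)*88 = 1127104/553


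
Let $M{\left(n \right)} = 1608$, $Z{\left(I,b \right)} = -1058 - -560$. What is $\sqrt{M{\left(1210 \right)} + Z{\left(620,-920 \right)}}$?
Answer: $\sqrt{1110} \approx 33.317$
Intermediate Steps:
$Z{\left(I,b \right)} = -498$ ($Z{\left(I,b \right)} = -1058 + 560 = -498$)
$\sqrt{M{\left(1210 \right)} + Z{\left(620,-920 \right)}} = \sqrt{1608 - 498} = \sqrt{1110}$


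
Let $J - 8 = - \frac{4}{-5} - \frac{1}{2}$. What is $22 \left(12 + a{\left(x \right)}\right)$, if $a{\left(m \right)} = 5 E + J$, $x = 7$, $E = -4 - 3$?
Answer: $- \frac{1617}{5} \approx -323.4$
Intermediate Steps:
$E = -7$ ($E = -4 - 3 = -7$)
$J = \frac{83}{10}$ ($J = 8 - \left(\frac{1}{2} - \frac{4}{5}\right) = 8 - - \frac{3}{10} = 8 + \left(\frac{4}{5} - \frac{1}{2}\right) = 8 + \frac{3}{10} = \frac{83}{10} \approx 8.3$)
$a{\left(m \right)} = - \frac{267}{10}$ ($a{\left(m \right)} = 5 \left(-7\right) + \frac{83}{10} = -35 + \frac{83}{10} = - \frac{267}{10}$)
$22 \left(12 + a{\left(x \right)}\right) = 22 \left(12 - \frac{267}{10}\right) = 22 \left(- \frac{147}{10}\right) = - \frac{1617}{5}$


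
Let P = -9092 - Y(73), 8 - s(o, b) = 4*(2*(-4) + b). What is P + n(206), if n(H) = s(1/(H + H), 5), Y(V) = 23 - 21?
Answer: -9074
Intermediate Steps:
s(o, b) = 40 - 4*b (s(o, b) = 8 - 4*(2*(-4) + b) = 8 - 4*(-8 + b) = 8 - (-32 + 4*b) = 8 + (32 - 4*b) = 40 - 4*b)
Y(V) = 2
P = -9094 (P = -9092 - 1*2 = -9092 - 2 = -9094)
n(H) = 20 (n(H) = 40 - 4*5 = 40 - 20 = 20)
P + n(206) = -9094 + 20 = -9074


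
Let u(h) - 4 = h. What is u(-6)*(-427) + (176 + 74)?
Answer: 1104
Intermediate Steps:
u(h) = 4 + h
u(-6)*(-427) + (176 + 74) = (4 - 6)*(-427) + (176 + 74) = -2*(-427) + 250 = 854 + 250 = 1104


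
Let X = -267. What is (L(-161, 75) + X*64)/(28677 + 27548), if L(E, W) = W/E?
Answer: -2751243/9052225 ≈ -0.30393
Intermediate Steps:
(L(-161, 75) + X*64)/(28677 + 27548) = (75/(-161) - 267*64)/(28677 + 27548) = (75*(-1/161) - 17088)/56225 = (-75/161 - 17088)*(1/56225) = -2751243/161*1/56225 = -2751243/9052225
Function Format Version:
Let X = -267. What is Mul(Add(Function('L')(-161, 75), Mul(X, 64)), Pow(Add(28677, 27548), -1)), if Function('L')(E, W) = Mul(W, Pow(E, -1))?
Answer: Rational(-2751243, 9052225) ≈ -0.30393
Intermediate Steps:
Mul(Add(Function('L')(-161, 75), Mul(X, 64)), Pow(Add(28677, 27548), -1)) = Mul(Add(Mul(75, Pow(-161, -1)), Mul(-267, 64)), Pow(Add(28677, 27548), -1)) = Mul(Add(Mul(75, Rational(-1, 161)), -17088), Pow(56225, -1)) = Mul(Add(Rational(-75, 161), -17088), Rational(1, 56225)) = Mul(Rational(-2751243, 161), Rational(1, 56225)) = Rational(-2751243, 9052225)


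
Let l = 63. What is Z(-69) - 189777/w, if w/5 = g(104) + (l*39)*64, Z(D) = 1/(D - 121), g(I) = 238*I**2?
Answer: -101459/5295680 ≈ -0.019159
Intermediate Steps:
Z(D) = 1/(-121 + D)
w = 13657280 (w = 5*(238*104**2 + (63*39)*64) = 5*(238*10816 + 2457*64) = 5*(2574208 + 157248) = 5*2731456 = 13657280)
Z(-69) - 189777/w = 1/(-121 - 69) - 189777/13657280 = 1/(-190) - 189777/13657280 = -1/190 - 1*3873/278720 = -1/190 - 3873/278720 = -101459/5295680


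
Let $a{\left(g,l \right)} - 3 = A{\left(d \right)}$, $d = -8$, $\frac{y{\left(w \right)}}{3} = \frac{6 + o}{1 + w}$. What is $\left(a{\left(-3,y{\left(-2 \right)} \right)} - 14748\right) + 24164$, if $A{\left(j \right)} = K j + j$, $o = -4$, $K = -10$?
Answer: $9491$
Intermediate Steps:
$y{\left(w \right)} = \frac{6}{1 + w}$ ($y{\left(w \right)} = 3 \frac{6 - 4}{1 + w} = 3 \frac{2}{1 + w} = \frac{6}{1 + w}$)
$A{\left(j \right)} = - 9 j$ ($A{\left(j \right)} = - 10 j + j = - 9 j$)
$a{\left(g,l \right)} = 75$ ($a{\left(g,l \right)} = 3 - -72 = 3 + 72 = 75$)
$\left(a{\left(-3,y{\left(-2 \right)} \right)} - 14748\right) + 24164 = \left(75 - 14748\right) + 24164 = -14673 + 24164 = 9491$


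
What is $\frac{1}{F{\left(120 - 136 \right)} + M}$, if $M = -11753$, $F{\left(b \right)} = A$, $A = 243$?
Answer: $- \frac{1}{11510} \approx -8.6881 \cdot 10^{-5}$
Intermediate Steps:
$F{\left(b \right)} = 243$
$\frac{1}{F{\left(120 - 136 \right)} + M} = \frac{1}{243 - 11753} = \frac{1}{-11510} = - \frac{1}{11510}$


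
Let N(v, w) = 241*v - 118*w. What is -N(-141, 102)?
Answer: 46017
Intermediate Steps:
N(v, w) = -118*w + 241*v
-N(-141, 102) = -(-118*102 + 241*(-141)) = -(-12036 - 33981) = -1*(-46017) = 46017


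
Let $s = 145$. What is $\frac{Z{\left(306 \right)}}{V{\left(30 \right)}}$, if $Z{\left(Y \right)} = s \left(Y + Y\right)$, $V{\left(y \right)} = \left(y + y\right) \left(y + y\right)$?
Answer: $\frac{493}{20} \approx 24.65$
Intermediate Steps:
$V{\left(y \right)} = 4 y^{2}$ ($V{\left(y \right)} = 2 y 2 y = 4 y^{2}$)
$Z{\left(Y \right)} = 290 Y$ ($Z{\left(Y \right)} = 145 \left(Y + Y\right) = 145 \cdot 2 Y = 290 Y$)
$\frac{Z{\left(306 \right)}}{V{\left(30 \right)}} = \frac{290 \cdot 306}{4 \cdot 30^{2}} = \frac{88740}{4 \cdot 900} = \frac{88740}{3600} = 88740 \cdot \frac{1}{3600} = \frac{493}{20}$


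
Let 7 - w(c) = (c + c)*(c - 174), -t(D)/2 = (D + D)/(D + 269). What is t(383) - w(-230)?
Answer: 30290396/163 ≈ 1.8583e+5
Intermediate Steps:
t(D) = -4*D/(269 + D) (t(D) = -2*(D + D)/(D + 269) = -2*2*D/(269 + D) = -4*D/(269 + D))
w(c) = 7 - 2*c*(-174 + c) (w(c) = 7 - (c + c)*(c - 174) = 7 - 2*c*(-174 + c))
t(383) - w(-230) = -4*383/(269 + 383) - (7 - 2*(-230)² + 348*(-230)) = -4*383/652 - (7 - 2*52900 - 80040) = -4*383*1/652 - (7 - 105800 - 80040) = -383/163 - 1*(-185833) = -383/163 + 185833 = 30290396/163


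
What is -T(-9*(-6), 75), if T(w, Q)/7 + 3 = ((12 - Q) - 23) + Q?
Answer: 98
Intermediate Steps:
T(w, Q) = -98 (T(w, Q) = -21 + 7*(((12 - Q) - 23) + Q) = -21 + 7*((-11 - Q) + Q) = -21 + 7*(-11) = -21 - 77 = -98)
-T(-9*(-6), 75) = -1*(-98) = 98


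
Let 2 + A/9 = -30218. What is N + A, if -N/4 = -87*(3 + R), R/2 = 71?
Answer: -221520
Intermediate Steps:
A = -271980 (A = -18 + 9*(-30218) = -18 - 271962 = -271980)
R = 142 (R = 2*71 = 142)
N = 50460 (N = -(-348)*(3 + 142) = -(-348)*145 = -4*(-12615) = 50460)
N + A = 50460 - 271980 = -221520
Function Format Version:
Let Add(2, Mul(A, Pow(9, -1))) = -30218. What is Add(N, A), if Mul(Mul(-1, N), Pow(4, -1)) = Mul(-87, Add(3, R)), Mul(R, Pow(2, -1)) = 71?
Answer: -221520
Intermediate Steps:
A = -271980 (A = Add(-18, Mul(9, -30218)) = Add(-18, -271962) = -271980)
R = 142 (R = Mul(2, 71) = 142)
N = 50460 (N = Mul(-4, Mul(-87, Add(3, 142))) = Mul(-4, Mul(-87, 145)) = Mul(-4, -12615) = 50460)
Add(N, A) = Add(50460, -271980) = -221520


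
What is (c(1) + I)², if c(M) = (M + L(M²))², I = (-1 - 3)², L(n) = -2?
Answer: 289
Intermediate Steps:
I = 16 (I = (-4)² = 16)
c(M) = (-2 + M)² (c(M) = (M - 2)² = (-2 + M)²)
(c(1) + I)² = ((-2 + 1)² + 16)² = ((-1)² + 16)² = (1 + 16)² = 17² = 289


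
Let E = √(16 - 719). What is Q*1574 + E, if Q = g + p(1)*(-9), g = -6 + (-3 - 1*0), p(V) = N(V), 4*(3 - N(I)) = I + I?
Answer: -49581 + I*√703 ≈ -49581.0 + 26.514*I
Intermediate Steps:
E = I*√703 (E = √(-703) = I*√703 ≈ 26.514*I)
N(I) = 3 - I/2 (N(I) = 3 - (I + I)/4 = 3 - I/2)
p(V) = 3 - V/2
g = -9 (g = -6 + (-3 + 0) = -6 - 3 = -9)
Q = -63/2 (Q = -9 + (3 - ½*1)*(-9) = -9 + (3 - ½)*(-9) = -9 + (5/2)*(-9) = -9 - 45/2 = -63/2 ≈ -31.500)
Q*1574 + E = -63/2*1574 + I*√703 = -49581 + I*√703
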